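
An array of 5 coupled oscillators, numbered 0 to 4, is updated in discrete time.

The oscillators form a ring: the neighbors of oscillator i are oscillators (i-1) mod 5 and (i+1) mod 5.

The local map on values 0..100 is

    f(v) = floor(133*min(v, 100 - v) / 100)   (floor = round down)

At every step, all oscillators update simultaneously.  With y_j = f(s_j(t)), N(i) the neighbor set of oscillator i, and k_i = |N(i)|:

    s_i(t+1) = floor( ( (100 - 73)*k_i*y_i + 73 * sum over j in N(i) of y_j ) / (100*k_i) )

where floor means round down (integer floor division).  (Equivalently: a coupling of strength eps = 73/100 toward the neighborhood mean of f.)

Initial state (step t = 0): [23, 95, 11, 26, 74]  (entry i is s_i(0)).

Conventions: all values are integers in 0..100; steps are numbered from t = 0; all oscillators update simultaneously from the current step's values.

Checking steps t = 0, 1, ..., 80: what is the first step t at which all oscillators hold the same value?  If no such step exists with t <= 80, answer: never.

Simulating step by step:
t=0: [23, 95, 11, 26, 74]  (not all equal)
t=1: [22, 17, 18, 26, 32]  (not all equal)
t=2: [31, 24, 26, 32, 34]  (not all equal)
t=3: [38, 35, 35, 40, 42]  (not all equal)
t=4: [50, 47, 48, 51, 52]  (not all equal)
t=5: [63, 63, 63, 63, 64]  (not all equal)
t=6: [48, 49, 49, 48, 48]  (not all equal)
t=7: [63, 64, 64, 63, 63]  (not all equal)
t=8: [48, 47, 47, 48, 49]  (not all equal)
t=9: [63, 62, 62, 63, 63]  (not all equal)
t=10: [49, 49, 49, 49, 49]  (all equal)

Answer: 10
Key observation: Synchronization is absorbing here: once all oscillators are equal they stay equal, and step 10 is the first all-equal step.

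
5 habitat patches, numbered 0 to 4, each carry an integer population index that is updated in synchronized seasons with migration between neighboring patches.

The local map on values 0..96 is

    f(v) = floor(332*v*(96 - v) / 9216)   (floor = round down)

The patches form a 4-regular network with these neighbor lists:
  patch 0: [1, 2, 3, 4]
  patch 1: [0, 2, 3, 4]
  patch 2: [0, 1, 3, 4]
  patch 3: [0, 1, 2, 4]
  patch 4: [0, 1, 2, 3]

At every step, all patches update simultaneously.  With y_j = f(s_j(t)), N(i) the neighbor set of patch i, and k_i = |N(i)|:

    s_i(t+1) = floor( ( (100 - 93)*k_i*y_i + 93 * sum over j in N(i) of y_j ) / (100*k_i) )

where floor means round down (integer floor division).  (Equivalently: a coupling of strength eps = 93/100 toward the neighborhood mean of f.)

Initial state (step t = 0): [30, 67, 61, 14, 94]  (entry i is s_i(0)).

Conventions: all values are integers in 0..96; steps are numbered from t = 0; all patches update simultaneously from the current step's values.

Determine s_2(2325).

Answer: s_2(2325) = 41
Key observation: The state at step 4, [82, 82, 82, 82, 82], reappears at step 8: the system is in a cycle of period 4 from step 4 on.  Therefore the state at step 2325 equals the state at step 4 + ((2325 - 4) mod 4) = 5, which is [41, 41, 41, 41, 41].

Derivation:
t=0: [30, 67, 61, 14, 94]
t=1: [49, 49, 48, 54, 60]
t=2: [80, 80, 80, 81, 81]
t=3: [44, 44, 44, 45, 45]
t=4: [82, 82, 82, 82, 82]
t=5: [41, 41, 41, 41, 41]
t=6: [81, 81, 81, 81, 81]
t=7: [43, 43, 43, 43, 43]
t=8: [82, 82, 82, 82, 82]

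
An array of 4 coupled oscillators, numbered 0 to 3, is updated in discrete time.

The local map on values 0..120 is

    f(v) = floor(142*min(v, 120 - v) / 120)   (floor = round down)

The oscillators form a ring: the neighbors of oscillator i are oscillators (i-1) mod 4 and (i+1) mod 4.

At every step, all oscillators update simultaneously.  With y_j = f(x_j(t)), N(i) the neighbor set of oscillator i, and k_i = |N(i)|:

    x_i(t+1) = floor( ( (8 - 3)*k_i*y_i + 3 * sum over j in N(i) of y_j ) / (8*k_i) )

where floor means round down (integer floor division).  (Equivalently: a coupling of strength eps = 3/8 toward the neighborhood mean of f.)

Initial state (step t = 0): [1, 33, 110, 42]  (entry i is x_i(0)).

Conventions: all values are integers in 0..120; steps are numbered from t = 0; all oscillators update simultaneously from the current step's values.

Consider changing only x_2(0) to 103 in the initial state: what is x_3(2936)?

Answer: x_3(2936) = 57
Key observation: The state at step 10, [62, 62, 62, 62], reappears at step 18: the system is in a cycle of period 8 from step 10 on.  Therefore the state at step 2936 equals the state at step 10 + ((2936 - 10) mod 8) = 16, which is [57, 57, 57, 57].

Derivation:
t=0: [1, 33, 103, 42]
t=1: [17, 28, 29, 34]
t=2: [26, 30, 34, 35]
t=3: [33, 35, 39, 38]
t=4: [40, 41, 44, 43]
t=5: [47, 48, 50, 49]
t=6: [55, 56, 58, 57]
t=7: [65, 66, 67, 66]
t=8: [64, 63, 62, 63]
t=9: [66, 67, 67, 67]
t=10: [62, 62, 62, 62]
t=11: [68, 68, 68, 68]
t=12: [61, 61, 61, 61]
t=13: [69, 69, 69, 69]
t=14: [60, 60, 60, 60]
t=15: [71, 71, 71, 71]
t=16: [57, 57, 57, 57]
t=17: [67, 67, 67, 67]
t=18: [62, 62, 62, 62]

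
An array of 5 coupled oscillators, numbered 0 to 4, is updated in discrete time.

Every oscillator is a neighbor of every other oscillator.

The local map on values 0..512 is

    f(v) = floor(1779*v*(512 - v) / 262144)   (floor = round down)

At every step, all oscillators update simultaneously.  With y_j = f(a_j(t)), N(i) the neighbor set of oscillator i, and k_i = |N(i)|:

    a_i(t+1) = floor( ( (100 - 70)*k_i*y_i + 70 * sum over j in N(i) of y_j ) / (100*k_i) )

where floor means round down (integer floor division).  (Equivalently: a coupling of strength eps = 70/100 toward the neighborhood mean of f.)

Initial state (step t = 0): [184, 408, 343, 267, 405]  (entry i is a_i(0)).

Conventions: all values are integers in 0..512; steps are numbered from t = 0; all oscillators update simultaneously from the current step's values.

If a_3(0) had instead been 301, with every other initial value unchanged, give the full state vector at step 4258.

Simulating step by step:
t=0: [184, 408, 343, 301, 405]
t=1: [368, 353, 366, 371, 354]
t=2: [366, 368, 366, 365, 368]
t=3: [361, 360, 361, 361, 360]
t=4: [369, 369, 369, 369, 369]
t=5: [358, 358, 358, 358, 358]
t=6: [374, 374, 374, 374, 374]
t=7: [350, 350, 350, 350, 350]
t=8: [384, 384, 384, 384, 384]
t=9: [333, 333, 333, 333, 333]
t=10: [404, 404, 404, 404, 404]
t=11: [296, 296, 296, 296, 296]
t=12: [433, 433, 433, 433, 433]
t=13: [232, 232, 232, 232, 232]
t=14: [440, 440, 440, 440, 440]
t=15: [214, 214, 214, 214, 214]
t=16: [432, 432, 432, 432, 432]
t=17: [234, 234, 234, 234, 234]
t=18: [441, 441, 441, 441, 441]
t=19: [212, 212, 212, 212, 212]
t=20: [431, 431, 431, 431, 431]
t=21: [236, 236, 236, 236, 236]
t=22: [442, 442, 442, 442, 442]
t=23: [209, 209, 209, 209, 209]
t=24: [429, 429, 429, 429, 429]
t=25: [241, 241, 241, 241, 241]
t=26: [443, 443, 443, 443, 443]
t=27: [207, 207, 207, 207, 207]
t=28: [428, 428, 428, 428, 428]
t=29: [243, 243, 243, 243, 243]
t=30: [443, 443, 443, 443, 443]

Answer: [443, 443, 443, 443, 443]
Key observation: The state at step 26, [443, 443, 443, 443, 443], reappears at step 30: the system is in a cycle of period 4 from step 26 on.  Therefore the state at step 4258 equals the state at step 26 + ((4258 - 26) mod 4) = 26, which is [443, 443, 443, 443, 443].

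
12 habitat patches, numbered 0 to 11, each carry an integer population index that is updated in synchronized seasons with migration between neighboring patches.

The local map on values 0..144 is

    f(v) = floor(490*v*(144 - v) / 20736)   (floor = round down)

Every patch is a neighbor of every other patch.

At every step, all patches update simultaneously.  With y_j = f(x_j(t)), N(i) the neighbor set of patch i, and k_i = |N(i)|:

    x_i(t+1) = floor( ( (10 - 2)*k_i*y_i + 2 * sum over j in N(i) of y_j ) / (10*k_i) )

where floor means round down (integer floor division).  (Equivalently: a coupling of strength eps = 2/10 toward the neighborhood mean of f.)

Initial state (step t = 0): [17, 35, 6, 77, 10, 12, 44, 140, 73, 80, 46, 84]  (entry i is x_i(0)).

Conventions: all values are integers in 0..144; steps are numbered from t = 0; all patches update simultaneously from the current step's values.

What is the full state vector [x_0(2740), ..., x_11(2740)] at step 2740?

Answer: [65, 65, 65, 65, 65, 65, 65, 65, 65, 65, 65, 65]
Key observation: The state at step 13, [121, 121, 121, 121, 121, 121, 121, 121, 121, 121, 121, 121], reappears at step 15: the system is in a cycle of period 2 from step 13 on.  Therefore the state at step 2740 equals the state at step 13 + ((2740 - 13) mod 2) = 14, which is [65, 65, 65, 65, 65, 65, 65, 65, 65, 65, 65, 65].

Derivation:
t=0: [17, 35, 6, 77, 10, 12, 44, 140, 73, 80, 46, 84]
t=1: [56, 87, 31, 111, 41, 45, 97, 27, 112, 110, 99, 109]
t=2: [111, 112, 85, 88, 98, 103, 104, 78, 86, 89, 103, 91]
t=3: [90, 88, 115, 113, 106, 100, 99, 117, 114, 113, 100, 111]
t=4: [109, 111, 81, 84, 94, 100, 102, 78, 82, 84, 100, 87]
t=5: [94, 91, 117, 116, 110, 104, 102, 118, 117, 116, 104, 115]
t=6: [106, 107, 77, 78, 88, 95, 98, 75, 77, 78, 95, 80]
t=7: [98, 97, 119, 119, 115, 109, 107, 120, 119, 119, 109, 118]
t=8: [100, 101, 72, 72, 78, 88, 90, 71, 72, 72, 88, 74]
t=9: [106, 105, 120, 120, 120, 116, 114, 120, 120, 120, 116, 120]
t=10: [90, 91, 69, 69, 69, 75, 78, 69, 69, 69, 75, 69]
t=11: [115, 114, 121, 121, 121, 121, 120, 121, 121, 121, 121, 121]
t=12: [75, 77, 65, 65, 65, 65, 67, 65, 65, 65, 65, 65]
t=13: [121, 121, 121, 121, 121, 121, 121, 121, 121, 121, 121, 121]
t=14: [65, 65, 65, 65, 65, 65, 65, 65, 65, 65, 65, 65]
t=15: [121, 121, 121, 121, 121, 121, 121, 121, 121, 121, 121, 121]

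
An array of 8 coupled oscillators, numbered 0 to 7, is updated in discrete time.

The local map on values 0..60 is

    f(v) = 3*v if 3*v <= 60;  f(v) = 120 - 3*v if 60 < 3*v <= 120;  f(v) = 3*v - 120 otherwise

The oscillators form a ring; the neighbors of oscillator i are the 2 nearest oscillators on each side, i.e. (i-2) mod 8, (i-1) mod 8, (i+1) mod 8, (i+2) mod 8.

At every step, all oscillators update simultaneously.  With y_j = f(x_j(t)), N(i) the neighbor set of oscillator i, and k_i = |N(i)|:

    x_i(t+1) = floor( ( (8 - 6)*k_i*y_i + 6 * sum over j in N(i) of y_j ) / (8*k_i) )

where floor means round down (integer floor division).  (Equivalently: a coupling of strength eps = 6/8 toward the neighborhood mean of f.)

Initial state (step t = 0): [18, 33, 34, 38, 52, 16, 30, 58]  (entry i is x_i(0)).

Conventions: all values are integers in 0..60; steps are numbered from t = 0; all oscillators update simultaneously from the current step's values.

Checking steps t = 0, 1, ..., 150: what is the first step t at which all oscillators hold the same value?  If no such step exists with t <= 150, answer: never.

Simulating step by step:
t=0: [18, 33, 34, 38, 52, 16, 30, 58]  (not all equal)
t=1: [36, 30, 26, 24, 28, 35, 43, 42]  (not all equal)
t=2: [19, 27, 34, 35, 30, 22, 15, 13]  (not all equal)
t=3: [40, 33, 30, 30, 32, 37, 45, 46]  (not all equal)
t=4: [15, 19, 21, 23, 21, 18, 13, 12]  (not all equal)
t=5: [46, 49, 53, 54, 51, 47, 45, 45]  (not all equal)
t=6: [22, 28, 32, 33, 30, 24, 20, 18]  (not all equal)
t=7: [46, 37, 32, 31, 36, 42, 49, 50]  (not all equal)
t=8: [21, 20, 18, 16, 18, 19, 19, 18]  (not all equal)
t=9: [56, 54, 54, 54, 54, 54, 55, 56]  (not all equal)
t=10: [45, 44, 43, 42, 42, 43, 45, 45]  (not all equal)
t=11: [13, 11, 9, 8, 8, 10, 12, 13]  (not all equal)
t=12: [35, 32, 29, 27, 27, 30, 33, 35]  (not all equal)
t=13: [21, 25, 30, 33, 32, 28, 23, 20]  (not all equal)
t=14: [49, 42, 35, 30, 31, 38, 45, 50]  (not all equal)
t=15: [19, 20, 20, 17, 19, 20, 20, 17]  (not all equal)
t=16: [57, 56, 57, 57, 57, 56, 57, 57]  (not all equal)
t=17: [50, 50, 50, 49, 50, 50, 50, 49]  (not all equal)
t=18: [29, 28, 29, 29, 29, 28, 29, 29]  (not all equal)
t=19: [33, 33, 33, 34, 33, 33, 33, 34]  (not all equal)
t=20: [20, 19, 20, 20, 20, 19, 20, 20]  (not all equal)
t=21: [59, 59, 59, 58, 59, 59, 59, 58]  (not all equal)
t=22: [56, 55, 56, 56, 56, 55, 56, 56]  (not all equal)
t=23: [47, 47, 47, 46, 47, 47, 47, 46]  (not all equal)
t=24: [20, 19, 20, 20, 20, 19, 20, 20]  (not all equal)

Answer: never
Key observation: The state at step 20 reappears at step 24 — the system is in a cycle of period 4 from step 20 on.  No step 0..24 is synchronized, and the cycle repeats forever, so no step up to 150 (or ever) has all oscillators equal.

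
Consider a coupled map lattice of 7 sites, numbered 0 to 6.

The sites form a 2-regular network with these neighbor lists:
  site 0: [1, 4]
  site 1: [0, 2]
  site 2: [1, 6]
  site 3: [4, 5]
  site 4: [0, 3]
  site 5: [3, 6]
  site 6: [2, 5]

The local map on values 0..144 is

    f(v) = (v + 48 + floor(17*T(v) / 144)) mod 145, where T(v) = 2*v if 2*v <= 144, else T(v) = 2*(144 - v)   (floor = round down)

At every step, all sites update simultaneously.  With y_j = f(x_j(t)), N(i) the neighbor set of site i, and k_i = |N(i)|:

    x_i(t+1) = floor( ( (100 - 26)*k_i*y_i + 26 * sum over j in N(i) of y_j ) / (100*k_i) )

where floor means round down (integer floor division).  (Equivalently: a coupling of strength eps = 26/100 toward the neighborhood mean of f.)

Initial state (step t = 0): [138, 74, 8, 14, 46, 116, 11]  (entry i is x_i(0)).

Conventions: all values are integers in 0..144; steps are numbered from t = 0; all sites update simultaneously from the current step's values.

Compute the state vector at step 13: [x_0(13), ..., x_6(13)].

Simulating step by step:
t=0: [138, 74, 8, 14, 46, 116, 11]
t=1: [62, 114, 68, 64, 90, 34, 55]
t=2: [95, 51, 115, 106, 36, 98, 113]
t=3: [33, 86, 35, 25, 71, 13, 21]
t=4: [82, 24, 77, 83, 121, 66, 74]
t=5: [120, 93, 131, 20, 40, 113, 137]
t=6: [34, 14, 33, 68, 84, 31, 38]
t=7: [75, 71, 85, 108, 29, 93, 92]
t=8: [131, 118, 19, 25, 81, 9, 6]
t=9: [49, 34, 63, 83, 120, 60, 57]
t=10: [95, 96, 119, 19, 34, 105, 119]
t=11: [19, 12, 24, 66, 77, 25, 25]
t=12: [78, 65, 75, 123, 129, 84, 77]
t=13: [125, 131, 137, 26, 48, 22, 121]

Answer: [125, 131, 137, 26, 48, 22, 121]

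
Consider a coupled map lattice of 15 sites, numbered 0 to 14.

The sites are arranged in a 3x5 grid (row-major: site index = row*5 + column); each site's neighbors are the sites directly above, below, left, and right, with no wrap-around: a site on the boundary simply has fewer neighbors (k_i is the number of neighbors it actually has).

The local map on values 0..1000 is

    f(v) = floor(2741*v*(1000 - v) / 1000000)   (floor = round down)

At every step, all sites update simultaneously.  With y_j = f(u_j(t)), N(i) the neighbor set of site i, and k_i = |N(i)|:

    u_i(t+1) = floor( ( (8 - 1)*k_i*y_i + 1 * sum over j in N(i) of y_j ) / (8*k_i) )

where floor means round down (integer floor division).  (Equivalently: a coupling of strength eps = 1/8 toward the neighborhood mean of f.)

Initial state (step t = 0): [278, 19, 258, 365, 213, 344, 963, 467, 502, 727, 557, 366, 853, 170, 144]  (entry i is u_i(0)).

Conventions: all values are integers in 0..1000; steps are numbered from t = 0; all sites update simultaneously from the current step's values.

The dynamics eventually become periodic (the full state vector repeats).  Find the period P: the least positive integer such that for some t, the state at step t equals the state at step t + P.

Simulating step by step:
t=0: [278, 19, 258, 365, 213, 344, 963, 467, 502, 727, 557, 366, 853, 170, 144]
t=1: [523, 93, 515, 625, 475, 595, 146, 648, 669, 537, 669, 603, 371, 394, 353]
t=2: [653, 273, 660, 643, 680, 645, 366, 617, 611, 675, 612, 640, 639, 650, 631]
t=3: [616, 554, 613, 627, 598, 628, 633, 645, 647, 604, 647, 632, 632, 625, 634]
t=4: [649, 672, 649, 641, 656, 639, 637, 628, 627, 653, 627, 636, 636, 640, 637]
t=5: [623, 606, 624, 629, 618, 632, 632, 639, 639, 622, 640, 634, 634, 631, 632]
t=6: [643, 652, 642, 639, 646, 637, 637, 632, 632, 643, 631, 635, 635, 637, 637]
t=7: [628, 622, 629, 631, 626, 633, 632, 636, 636, 629, 637, 635, 635, 633, 632]
t=8: [640, 643, 638, 638, 640, 636, 637, 634, 634, 638, 633, 635, 635, 635, 637]
t=9: [631, 629, 632, 633, 631, 633, 633, 635, 635, 633, 635, 634, 635, 634, 633]
t=10: [637, 638, 636, 636, 637, 636, 636, 635, 635, 636, 635, 635, 635, 635, 636]
t=11: [633, 633, 634, 634, 633, 634, 634, 634, 634, 634, 634, 634, 635, 634, 634]
t=12: [636, 636, 636, 636, 636, 636, 636, 635, 636, 636, 636, 635, 635, 635, 636]
t=13: [634, 634, 634, 634, 634, 634, 634, 634, 634, 634, 634, 634, 635, 634, 634]
t=14: [636, 636, 636, 636, 636, 636, 636, 635, 636, 636, 636, 635, 635, 635, 636]

Answer: 2
Key observation: The state at step 12, [636, 636, 636, 636, 636, 636, 636, 635, 636, 636, 636, 635, 635, 635, 636], reappears at step 14 — and no state repeats earlier — so the cycle the system enters has period 2.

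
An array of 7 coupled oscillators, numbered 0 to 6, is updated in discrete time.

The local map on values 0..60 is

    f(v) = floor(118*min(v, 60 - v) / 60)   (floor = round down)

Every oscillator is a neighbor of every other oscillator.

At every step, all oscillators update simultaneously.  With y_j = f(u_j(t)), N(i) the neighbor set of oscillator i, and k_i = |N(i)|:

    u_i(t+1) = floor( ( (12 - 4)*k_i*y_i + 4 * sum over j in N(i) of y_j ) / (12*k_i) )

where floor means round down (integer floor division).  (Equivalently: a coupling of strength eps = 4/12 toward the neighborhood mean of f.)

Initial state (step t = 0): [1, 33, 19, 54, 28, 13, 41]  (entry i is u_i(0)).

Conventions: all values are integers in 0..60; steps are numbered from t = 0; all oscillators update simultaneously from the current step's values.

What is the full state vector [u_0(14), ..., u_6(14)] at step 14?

Simulating step by step:
t=0: [1, 33, 19, 54, 28, 13, 41]
t=1: [12, 44, 34, 18, 45, 27, 34]
t=2: [29, 34, 46, 36, 32, 47, 46]
t=3: [50, 47, 32, 44, 49, 31, 32]
t=4: [26, 29, 48, 33, 27, 49, 48]
t=5: [46, 50, 29, 48, 48, 28, 29]
t=6: [31, 26, 49, 28, 28, 48, 49]
t=7: [50, 46, 28, 49, 49, 29, 28]
t=8: [25, 30, 47, 27, 27, 49, 47]
t=9: [45, 51, 31, 48, 48, 28, 31]
t=10: [32, 24, 49, 28, 28, 48, 49]
t=11: [49, 44, 28, 49, 49, 29, 28]
t=12: [27, 33, 48, 27, 27, 49, 48]
t=13: [47, 47, 29, 47, 47, 28, 29]
t=14: [30, 30, 49, 30, 30, 48, 49]

Answer: [30, 30, 49, 30, 30, 48, 49]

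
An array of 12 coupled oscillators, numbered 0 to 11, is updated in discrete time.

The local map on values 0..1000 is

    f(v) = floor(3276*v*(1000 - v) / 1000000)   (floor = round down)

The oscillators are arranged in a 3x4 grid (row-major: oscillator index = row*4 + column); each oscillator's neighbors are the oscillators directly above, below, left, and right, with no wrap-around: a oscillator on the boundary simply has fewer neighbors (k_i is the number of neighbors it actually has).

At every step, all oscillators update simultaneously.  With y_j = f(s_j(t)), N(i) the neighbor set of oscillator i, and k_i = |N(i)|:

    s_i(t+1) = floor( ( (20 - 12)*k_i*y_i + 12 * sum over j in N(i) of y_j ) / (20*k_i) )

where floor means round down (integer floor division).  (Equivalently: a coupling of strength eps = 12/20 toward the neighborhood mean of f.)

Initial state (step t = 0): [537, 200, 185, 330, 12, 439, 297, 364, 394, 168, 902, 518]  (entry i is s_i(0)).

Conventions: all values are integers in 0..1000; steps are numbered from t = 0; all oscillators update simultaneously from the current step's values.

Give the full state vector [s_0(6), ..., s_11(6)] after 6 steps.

Simulating step by step:
t=0: [537, 200, 185, 330, 12, 439, 297, 364, 394, 168, 902, 518]
t=1: [494, 632, 583, 664, 495, 577, 625, 748, 461, 558, 507, 640]
t=2: [800, 787, 770, 715, 813, 792, 761, 697, 813, 809, 792, 732]
t=3: [523, 548, 594, 648, 511, 537, 590, 657, 500, 517, 564, 625]
t=4: [815, 808, 786, 757, 817, 811, 788, 756, 818, 814, 797, 769]
t=5: [496, 512, 551, 587, 492, 506, 546, 587, 490, 501, 536, 572]
t=6: [818, 816, 808, 798, 818, 817, 810, 799, 818, 817, 812, 803]

Answer: [818, 816, 808, 798, 818, 817, 810, 799, 818, 817, 812, 803]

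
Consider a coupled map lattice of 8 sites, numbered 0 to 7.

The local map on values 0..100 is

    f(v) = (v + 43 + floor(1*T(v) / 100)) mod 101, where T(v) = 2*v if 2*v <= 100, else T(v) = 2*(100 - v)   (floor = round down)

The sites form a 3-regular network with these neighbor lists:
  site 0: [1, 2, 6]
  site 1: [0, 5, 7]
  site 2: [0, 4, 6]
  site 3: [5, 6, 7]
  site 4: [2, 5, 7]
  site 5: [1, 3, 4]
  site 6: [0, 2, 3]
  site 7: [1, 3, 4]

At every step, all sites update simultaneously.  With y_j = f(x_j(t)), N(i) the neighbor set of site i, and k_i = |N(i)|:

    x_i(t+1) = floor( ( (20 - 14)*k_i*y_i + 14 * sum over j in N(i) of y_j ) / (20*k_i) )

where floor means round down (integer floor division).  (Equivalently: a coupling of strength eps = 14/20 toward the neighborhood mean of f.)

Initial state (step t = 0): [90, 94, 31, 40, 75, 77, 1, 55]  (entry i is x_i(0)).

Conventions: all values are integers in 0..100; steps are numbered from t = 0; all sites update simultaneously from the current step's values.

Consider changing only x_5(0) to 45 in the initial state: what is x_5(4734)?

Simulating step by step:
t=0: [90, 94, 31, 40, 75, 45, 1, 55]
t=1: [45, 61, 43, 78, 65, 58, 57, 61]
t=2: [70, 22, 71, 30, 22, 7, 75, 7]
t=3: [25, 45, 25, 49, 45, 62, 27, 62]
t=4: [73, 44, 73, 45, 44, 63, 74, 63]
t=5: [32, 31, 32, 32, 31, 62, 32, 62]
t=6: [74, 41, 74, 41, 41, 53, 75, 53]
t=7: [32, 73, 32, 73, 73, 87, 32, 87]
t=8: [61, 35, 61, 35, 35, 19, 61, 19]
t=9: [20, 53, 20, 53, 53, 73, 20, 73]
t=10: [70, 50, 70, 50, 50, 71, 70, 71]
t=11: [31, 37, 31, 37, 37, 69, 31, 69]
t=12: [75, 46, 75, 46, 46, 59, 75, 59]
t=13: [33, 31, 33, 31, 31, 62, 33, 62]
t=14: [75, 41, 75, 41, 41, 53, 75, 53]
t=15: [32, 73, 32, 73, 73, 87, 32, 87]

Answer: x_5(4734) = 53
Key observation: The state at step 7, [32, 73, 32, 73, 73, 87, 32, 87], reappears at step 15: the system is in a cycle of period 8 from step 7 on.  Therefore the state at step 4734 equals the state at step 7 + ((4734 - 7) mod 8) = 14, which is [75, 41, 75, 41, 41, 53, 75, 53].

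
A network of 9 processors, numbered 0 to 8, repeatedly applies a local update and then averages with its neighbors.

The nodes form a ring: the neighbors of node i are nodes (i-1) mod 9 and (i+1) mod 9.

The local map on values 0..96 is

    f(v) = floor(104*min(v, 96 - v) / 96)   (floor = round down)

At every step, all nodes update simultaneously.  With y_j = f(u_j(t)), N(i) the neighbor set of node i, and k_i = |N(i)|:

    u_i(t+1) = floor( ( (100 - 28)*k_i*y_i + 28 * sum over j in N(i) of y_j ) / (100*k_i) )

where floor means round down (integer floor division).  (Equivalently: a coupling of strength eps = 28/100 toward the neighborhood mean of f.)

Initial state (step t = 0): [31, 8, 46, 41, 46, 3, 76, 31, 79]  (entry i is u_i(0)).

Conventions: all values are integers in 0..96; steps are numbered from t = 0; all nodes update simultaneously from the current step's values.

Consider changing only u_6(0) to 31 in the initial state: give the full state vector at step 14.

Simulating step by step:
t=0: [31, 8, 46, 41, 46, 3, 31, 31, 79]
t=1: [27, 17, 42, 45, 41, 13, 28, 30, 22]
t=2: [26, 23, 41, 47, 40, 20, 28, 30, 25]
t=3: [27, 27, 42, 48, 40, 25, 29, 31, 27]
t=4: [29, 31, 43, 49, 42, 29, 30, 32, 29]
t=5: [31, 34, 44, 48, 43, 33, 32, 33, 31]
t=6: [33, 37, 46, 50, 45, 36, 34, 34, 33]
t=7: [35, 40, 47, 48, 46, 39, 36, 35, 35]
t=8: [37, 43, 49, 51, 48, 42, 39, 37, 37]
t=9: [40, 45, 49, 48, 50, 45, 42, 40, 40]
t=10: [43, 47, 50, 51, 49, 47, 45, 43, 43]
t=11: [46, 49, 49, 48, 49, 49, 48, 46, 46]
t=12: [49, 49, 50, 51, 50, 50, 51, 49, 49]
t=13: [50, 49, 49, 48, 48, 48, 48, 49, 50]
t=14: [49, 49, 50, 51, 52, 52, 51, 50, 49]

Answer: [49, 49, 50, 51, 52, 52, 51, 50, 49]
Key observation: This trace re-runs the system from the modified initial state.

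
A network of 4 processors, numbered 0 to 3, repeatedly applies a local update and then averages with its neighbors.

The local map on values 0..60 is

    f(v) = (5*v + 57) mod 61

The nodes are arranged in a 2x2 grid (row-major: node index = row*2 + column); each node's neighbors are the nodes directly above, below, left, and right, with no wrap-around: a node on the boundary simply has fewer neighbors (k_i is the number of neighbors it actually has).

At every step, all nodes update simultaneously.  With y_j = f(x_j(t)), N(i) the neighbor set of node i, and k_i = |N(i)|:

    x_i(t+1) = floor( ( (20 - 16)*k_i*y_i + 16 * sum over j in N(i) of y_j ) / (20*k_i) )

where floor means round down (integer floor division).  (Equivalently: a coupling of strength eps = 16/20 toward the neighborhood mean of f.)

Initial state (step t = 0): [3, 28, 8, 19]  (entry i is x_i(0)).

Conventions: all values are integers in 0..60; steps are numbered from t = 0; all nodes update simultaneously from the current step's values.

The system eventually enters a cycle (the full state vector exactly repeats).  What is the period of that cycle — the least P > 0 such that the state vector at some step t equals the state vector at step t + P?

Answer: 8
Key observation: The state at step 9, [25, 34, 38, 29], reappears at step 17 — and no state repeats earlier — so the cycle the system enters has period 8.

Derivation:
t=0: [3, 28, 8, 19]
t=1: [22, 19, 23, 26]
t=2: [41, 25, 29, 32]
t=3: [35, 32, 24, 38]
t=4: [45, 27, 31, 36]
t=5: [22, 38, 42, 26]
t=6: [19, 20, 24, 11]
t=7: [42, 39, 43, 46]
t=8: [19, 28, 32, 23]
t=9: [25, 34, 38, 29]
t=10: [30, 40, 32, 22]
t=11: [23, 30, 34, 27]
t=12: [37, 28, 32, 29]
t=13: [31, 34, 38, 23]
t=14: [24, 40, 32, 28]
t=15: [29, 30, 34, 21]
t=16: [31, 28, 32, 35]
t=17: [25, 34, 38, 29]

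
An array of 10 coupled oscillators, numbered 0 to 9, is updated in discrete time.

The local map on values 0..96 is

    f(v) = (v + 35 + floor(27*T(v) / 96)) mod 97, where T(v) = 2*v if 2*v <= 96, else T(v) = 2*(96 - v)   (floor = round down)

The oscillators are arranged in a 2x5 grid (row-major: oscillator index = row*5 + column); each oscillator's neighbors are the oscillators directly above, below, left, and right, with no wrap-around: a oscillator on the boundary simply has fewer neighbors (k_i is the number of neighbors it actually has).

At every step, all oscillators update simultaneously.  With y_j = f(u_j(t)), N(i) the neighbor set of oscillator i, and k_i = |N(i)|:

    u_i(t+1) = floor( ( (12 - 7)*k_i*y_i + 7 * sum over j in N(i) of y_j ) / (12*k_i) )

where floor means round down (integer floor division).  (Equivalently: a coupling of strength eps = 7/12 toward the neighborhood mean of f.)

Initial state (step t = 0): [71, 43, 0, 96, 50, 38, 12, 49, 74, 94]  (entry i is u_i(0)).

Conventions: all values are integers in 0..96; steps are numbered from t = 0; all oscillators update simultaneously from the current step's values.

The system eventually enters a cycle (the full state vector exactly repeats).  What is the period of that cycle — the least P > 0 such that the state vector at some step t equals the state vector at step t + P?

Answer: 2
Key observation: The state at step 21, [20, 20, 20, 20, 20, 20, 20, 20, 20, 20], reappears at step 23 — and no state repeats earlier — so the cycle the system enters has period 2.

Derivation:
t=0: [71, 43, 0, 96, 50, 38, 12, 49, 74, 94]
t=1: [38, 23, 24, 28, 24, 61, 43, 27, 25, 24]
t=2: [64, 62, 73, 74, 73, 36, 34, 61, 74, 72]
t=3: [40, 33, 21, 23, 23, 69, 61, 33, 22, 23]
t=4: [31, 52, 74, 69, 70, 14, 45, 65, 72, 69]
t=5: [55, 28, 20, 22, 22, 49, 20, 19, 22, 22]
t=6: [33, 61, 68, 68, 69, 29, 57, 65, 68, 69]
t=7: [64, 31, 20, 21, 21, 63, 29, 19, 21, 21]
t=8: [38, 66, 69, 66, 67, 37, 65, 68, 66, 67]
t=9: [71, 34, 21, 20, 20, 71, 34, 20, 20, 20]
t=10: [41, 71, 70, 66, 66, 41, 71, 70, 66, 66]
t=11: [8, 18, 21, 20, 20, 8, 18, 21, 20, 20]
t=12: [51, 60, 66, 66, 66, 51, 60, 66, 66, 66]
t=13: [15, 17, 19, 20, 20, 15, 17, 19, 20, 20]
t=14: [58, 61, 63, 65, 66, 58, 61, 63, 65, 66]
t=15: [17, 18, 19, 19, 20, 17, 18, 19, 19, 20]
t=16: [61, 62, 63, 64, 65, 61, 62, 63, 64, 65]
t=17: [18, 18, 19, 19, 20, 18, 18, 19, 19, 20]
t=18: [63, 63, 63, 64, 65, 63, 63, 63, 64, 65]
t=19: [19, 19, 19, 19, 20, 19, 19, 19, 19, 20]
t=20: [64, 64, 64, 64, 65, 64, 64, 64, 64, 65]
t=21: [20, 20, 20, 20, 20, 20, 20, 20, 20, 20]
t=22: [66, 66, 66, 66, 66, 66, 66, 66, 66, 66]
t=23: [20, 20, 20, 20, 20, 20, 20, 20, 20, 20]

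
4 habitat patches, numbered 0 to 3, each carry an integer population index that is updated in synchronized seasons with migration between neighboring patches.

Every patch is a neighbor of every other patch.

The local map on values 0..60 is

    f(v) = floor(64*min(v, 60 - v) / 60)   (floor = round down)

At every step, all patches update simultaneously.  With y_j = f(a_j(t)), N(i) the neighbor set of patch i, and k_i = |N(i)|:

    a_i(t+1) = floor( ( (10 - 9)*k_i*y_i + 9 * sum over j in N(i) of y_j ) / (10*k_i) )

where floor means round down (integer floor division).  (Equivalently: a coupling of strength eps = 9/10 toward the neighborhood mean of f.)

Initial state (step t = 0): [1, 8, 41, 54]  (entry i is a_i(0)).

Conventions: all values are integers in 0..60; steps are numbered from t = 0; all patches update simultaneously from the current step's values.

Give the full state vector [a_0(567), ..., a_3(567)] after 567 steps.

Answer: [7, 7, 7, 7]
Key observation: The state at step 3, [7, 7, 7, 7], reappears at step 4: the system is in a cycle of period 1 from step 3 on.  Therefore the state at step 567 equals the state at step 3 + ((567 - 3) mod 1) = 3, which is [7, 7, 7, 7].

Derivation:
t=0: [1, 8, 41, 54]
t=1: [10, 8, 6, 9]
t=2: [7, 8, 8, 8]
t=3: [7, 7, 7, 7]
t=4: [7, 7, 7, 7]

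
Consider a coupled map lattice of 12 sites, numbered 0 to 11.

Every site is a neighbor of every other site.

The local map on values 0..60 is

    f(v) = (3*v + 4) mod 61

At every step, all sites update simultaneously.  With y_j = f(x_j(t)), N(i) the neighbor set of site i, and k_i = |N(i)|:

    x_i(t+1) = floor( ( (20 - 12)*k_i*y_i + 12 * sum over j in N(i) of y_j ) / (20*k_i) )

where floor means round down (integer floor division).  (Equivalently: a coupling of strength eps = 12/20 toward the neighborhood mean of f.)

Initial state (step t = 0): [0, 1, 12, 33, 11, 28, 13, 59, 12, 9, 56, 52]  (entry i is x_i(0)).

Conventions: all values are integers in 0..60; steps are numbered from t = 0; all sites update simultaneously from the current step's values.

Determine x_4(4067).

Answer: x_4(4067) = 42
Key observation: The state at step 18, [18, 19, 13, 15, 13, 31, 15, 16, 13, 11, 15, 13], reappears at step 20: the system is in a cycle of period 2 from step 18 on.  Therefore the state at step 4067 equals the state at step 18 + ((4067 - 18) mod 2) = 19, which is [47, 27, 42, 44, 42, 39, 44, 45, 42, 40, 44, 42].

Derivation:
t=0: [0, 1, 12, 33, 11, 28, 13, 59, 12, 9, 56, 52]
t=1: [24, 25, 36, 37, 35, 32, 37, 43, 36, 33, 40, 35]
t=2: [28, 29, 41, 42, 40, 37, 42, 27, 41, 38, 24, 40]
t=3: [22, 23, 14, 15, 13, 31, 15, 21, 14, 32, 18, 13]
t=4: [26, 27, 39, 40, 38, 36, 40, 25, 39, 37, 43, 38]
t=5: [30, 31, 43, 23, 42, 40, 23, 28, 43, 41, 26, 42]
t=6: [21, 22, 13, 14, 12, 10, 14, 19, 13, 11, 17, 12]
t=7: [23, 24, 36, 37, 35, 33, 37, 21, 36, 34, 40, 35]
t=8: [27, 28, 40, 42, 39, 37, 42, 25, 40, 38, 24, 39]
t=9: [26, 27, 18, 21, 39, 36, 21, 24, 18, 37, 23, 39]
t=10: [30, 31, 43, 25, 43, 40, 25, 28, 43, 41, 27, 43]
t=11: [22, 23, 15, 17, 15, 11, 17, 20, 15, 13, 19, 15]
t=12: [25, 26, 39, 41, 39, 35, 41, 23, 39, 37, 22, 39]
t=13: [28, 29, 43, 24, 43, 39, 24, 26, 43, 41, 25, 43]
t=14: [22, 23, 16, 18, 16, 33, 18, 20, 16, 14, 19, 16]
t=15: [26, 27, 41, 43, 41, 38, 43, 24, 41, 39, 23, 41]
t=16: [19, 20, 14, 16, 14, 32, 16, 17, 14, 33, 16, 14]
t=17: [26, 27, 42, 44, 42, 39, 44, 45, 42, 40, 44, 42]
t=18: [18, 19, 13, 15, 13, 31, 15, 16, 13, 11, 15, 13]
t=19: [47, 27, 42, 44, 42, 39, 44, 45, 42, 40, 44, 42]
t=20: [18, 19, 13, 15, 13, 31, 15, 16, 13, 11, 15, 13]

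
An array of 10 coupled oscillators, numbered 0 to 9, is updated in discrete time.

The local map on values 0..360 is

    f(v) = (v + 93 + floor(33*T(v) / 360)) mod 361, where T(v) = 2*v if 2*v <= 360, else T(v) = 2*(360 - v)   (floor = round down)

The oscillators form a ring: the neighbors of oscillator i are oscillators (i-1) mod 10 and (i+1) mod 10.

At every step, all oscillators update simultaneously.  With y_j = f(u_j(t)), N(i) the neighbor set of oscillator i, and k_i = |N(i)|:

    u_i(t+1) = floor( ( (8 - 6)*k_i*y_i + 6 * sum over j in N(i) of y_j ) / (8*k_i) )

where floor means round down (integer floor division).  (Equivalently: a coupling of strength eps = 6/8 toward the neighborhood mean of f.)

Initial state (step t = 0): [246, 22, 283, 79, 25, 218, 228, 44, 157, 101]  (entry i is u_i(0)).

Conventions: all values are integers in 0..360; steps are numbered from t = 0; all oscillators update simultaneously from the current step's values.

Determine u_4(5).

Answer: u_4(5) = 153

Derivation:
t=0: [246, 22, 283, 79, 25, 218, 228, 44, 157, 101]
t=1: [213, 175, 121, 103, 226, 259, 267, 269, 203, 291]
t=2: [208, 288, 251, 270, 169, 136, 13, 131, 100, 254]
t=3: [96, 132, 19, 114, 174, 213, 214, 181, 147, 203]
t=4: [266, 182, 207, 211, 284, 319, 322, 301, 302, 258]
t=5: [121, 205, 321, 216, 153, 47, 52, 49, 30, 24]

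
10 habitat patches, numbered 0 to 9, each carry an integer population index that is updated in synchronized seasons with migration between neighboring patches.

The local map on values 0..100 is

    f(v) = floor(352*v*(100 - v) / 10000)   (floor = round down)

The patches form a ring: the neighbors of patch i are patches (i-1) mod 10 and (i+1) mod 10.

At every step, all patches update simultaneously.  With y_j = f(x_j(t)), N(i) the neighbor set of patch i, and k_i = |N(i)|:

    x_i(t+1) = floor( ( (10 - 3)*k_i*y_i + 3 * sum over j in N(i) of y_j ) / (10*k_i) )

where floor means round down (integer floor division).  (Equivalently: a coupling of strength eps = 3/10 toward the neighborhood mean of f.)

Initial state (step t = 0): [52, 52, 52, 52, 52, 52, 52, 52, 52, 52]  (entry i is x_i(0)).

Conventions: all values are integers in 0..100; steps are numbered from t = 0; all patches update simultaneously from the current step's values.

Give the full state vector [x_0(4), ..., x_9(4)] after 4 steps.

Answer: [49, 49, 49, 49, 49, 49, 49, 49, 49, 49]

Derivation:
t=0: [52, 52, 52, 52, 52, 52, 52, 52, 52, 52]
t=1: [87, 87, 87, 87, 87, 87, 87, 87, 87, 87]
t=2: [39, 39, 39, 39, 39, 39, 39, 39, 39, 39]
t=3: [83, 83, 83, 83, 83, 83, 83, 83, 83, 83]
t=4: [49, 49, 49, 49, 49, 49, 49, 49, 49, 49]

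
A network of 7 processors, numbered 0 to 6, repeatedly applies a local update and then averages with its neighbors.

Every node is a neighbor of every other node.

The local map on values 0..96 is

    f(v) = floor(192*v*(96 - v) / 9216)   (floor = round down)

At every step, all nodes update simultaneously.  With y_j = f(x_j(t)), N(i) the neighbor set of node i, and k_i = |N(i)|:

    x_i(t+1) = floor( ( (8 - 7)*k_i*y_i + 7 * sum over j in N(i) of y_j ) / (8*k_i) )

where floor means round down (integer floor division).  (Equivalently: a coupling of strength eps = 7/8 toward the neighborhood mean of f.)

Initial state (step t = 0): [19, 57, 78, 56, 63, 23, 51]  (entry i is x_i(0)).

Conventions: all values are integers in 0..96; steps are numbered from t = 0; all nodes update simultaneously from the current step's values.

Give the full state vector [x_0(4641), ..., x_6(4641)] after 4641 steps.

Simulating step by step:
t=0: [19, 57, 78, 56, 63, 23, 51]
t=1: [39, 39, 39, 39, 39, 39, 39]
t=2: [46, 46, 46, 46, 46, 46, 46]
t=3: [47, 47, 47, 47, 47, 47, 47]
t=4: [47, 47, 47, 47, 47, 47, 47]

Answer: [47, 47, 47, 47, 47, 47, 47]
Key observation: The state at step 3, [47, 47, 47, 47, 47, 47, 47], reappears at step 4: the system is in a cycle of period 1 from step 3 on.  Therefore the state at step 4641 equals the state at step 3 + ((4641 - 3) mod 1) = 3, which is [47, 47, 47, 47, 47, 47, 47].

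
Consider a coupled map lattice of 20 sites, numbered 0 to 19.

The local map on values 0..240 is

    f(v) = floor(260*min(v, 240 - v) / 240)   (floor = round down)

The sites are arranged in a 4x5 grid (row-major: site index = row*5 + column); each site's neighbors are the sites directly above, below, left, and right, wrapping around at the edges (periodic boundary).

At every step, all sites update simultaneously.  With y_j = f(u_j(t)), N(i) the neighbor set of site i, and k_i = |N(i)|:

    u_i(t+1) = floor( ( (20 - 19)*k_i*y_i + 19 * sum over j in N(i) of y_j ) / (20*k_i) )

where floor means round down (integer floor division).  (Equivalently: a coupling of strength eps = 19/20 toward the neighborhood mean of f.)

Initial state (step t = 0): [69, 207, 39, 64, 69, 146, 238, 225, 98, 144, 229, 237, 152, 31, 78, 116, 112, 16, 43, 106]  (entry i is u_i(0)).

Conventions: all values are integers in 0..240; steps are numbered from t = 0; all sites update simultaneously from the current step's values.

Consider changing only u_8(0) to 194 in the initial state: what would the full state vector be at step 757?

Simulating step by step:
t=0: [69, 207, 39, 64, 69, 146, 238, 225, 194, 144, 229, 237, 152, 31, 78, 116, 112, 16, 43, 106]
t=1: [83, 58, 34, 53, 89, 50, 36, 45, 55, 78, 74, 54, 21, 66, 66, 82, 48, 73, 57, 83]
t=2: [75, 54, 60, 62, 80, 72, 54, 39, 64, 70, 68, 48, 61, 54, 80, 78, 70, 44, 73, 79]
t=3: [76, 69, 54, 74, 77, 72, 57, 63, 60, 79, 74, 67, 50, 74, 73, 78, 60, 70, 64, 83]
t=4: [79, 66, 73, 69, 83, 77, 72, 59, 77, 76, 78, 65, 72, 67, 83, 79, 75, 62, 80, 79]
t=5: [82, 80, 69, 83, 81, 82, 72, 78, 73, 85, 81, 79, 68, 83, 81, 83, 73, 80, 75, 87]
t=6: [87, 80, 85, 80, 90, 86, 85, 76, 88, 85, 87, 79, 85, 80, 90, 87, 86, 77, 89, 86]
t=7: [92, 92, 84, 94, 91, 93, 86, 92, 86, 95, 92, 92, 84, 94, 91, 93, 87, 92, 87, 95]
t=8: [99, 94, 99, 94, 100, 98, 98, 92, 100, 97, 99, 94, 99, 94, 100, 98, 98, 92, 100, 97]
t=9: [105, 106, 100, 107, 104, 106, 101, 106, 101, 107, 105, 106, 100, 107, 104, 106, 101, 106, 101, 107]
t=10: [113, 109, 113, 109, 114, 112, 113, 108, 114, 111, 113, 109, 113, 109, 114, 112, 113, 108, 114, 111]
t=11: [120, 121, 117, 122, 120, 121, 118, 121, 118, 122, 120, 121, 117, 122, 120, 121, 118, 121, 118, 122]
t=12: [128, 127, 127, 127, 127, 128, 127, 126, 127, 128, 128, 127, 127, 127, 127, 128, 127, 126, 127, 128]
t=13: [121, 121, 122, 122, 121, 121, 122, 122, 122, 121, 121, 121, 122, 122, 121, 121, 122, 122, 122, 121]
t=14: [128, 127, 127, 127, 127, 127, 127, 127, 127, 127, 128, 127, 127, 127, 127, 127, 127, 127, 127, 127]
t=15: [121, 121, 122, 122, 121, 121, 122, 122, 122, 122, 121, 121, 122, 122, 121, 121, 122, 122, 122, 122]
t=16: [128, 127, 127, 127, 127, 127, 127, 127, 127, 127, 128, 127, 127, 127, 127, 127, 127, 127, 127, 127]

Answer: [121, 121, 122, 122, 121, 121, 122, 122, 122, 122, 121, 121, 122, 122, 121, 121, 122, 122, 122, 122]
Key observation: The state at step 14, [128, 127, 127, 127, 127, 127, 127, 127, 127, 127, 128, 127, 127, 127, 127, 127, 127, 127, 127, 127], reappears at step 16: the system is in a cycle of period 2 from step 14 on.  Therefore the state at step 757 equals the state at step 14 + ((757 - 14) mod 2) = 15, which is [121, 121, 122, 122, 121, 121, 122, 122, 122, 122, 121, 121, 122, 122, 121, 121, 122, 122, 122, 122].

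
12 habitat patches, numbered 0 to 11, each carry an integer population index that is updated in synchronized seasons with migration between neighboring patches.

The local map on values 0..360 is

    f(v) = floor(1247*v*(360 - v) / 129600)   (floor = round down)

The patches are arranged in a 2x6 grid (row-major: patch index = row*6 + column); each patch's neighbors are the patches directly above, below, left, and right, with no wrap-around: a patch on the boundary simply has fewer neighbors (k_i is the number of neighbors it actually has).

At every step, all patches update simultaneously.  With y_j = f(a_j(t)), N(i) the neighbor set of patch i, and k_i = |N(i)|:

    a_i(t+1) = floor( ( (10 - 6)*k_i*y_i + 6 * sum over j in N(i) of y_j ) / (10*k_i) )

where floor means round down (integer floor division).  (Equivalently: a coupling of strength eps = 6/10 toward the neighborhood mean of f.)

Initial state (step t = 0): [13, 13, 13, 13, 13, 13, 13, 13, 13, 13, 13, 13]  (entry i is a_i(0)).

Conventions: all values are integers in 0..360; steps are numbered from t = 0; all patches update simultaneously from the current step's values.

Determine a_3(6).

Answer: a_3(6) = 154

Derivation:
t=0: [13, 13, 13, 13, 13, 13, 13, 13, 13, 13, 13, 13]
t=1: [43, 43, 43, 43, 43, 43, 43, 43, 43, 43, 43, 43]
t=2: [131, 131, 131, 131, 131, 131, 131, 131, 131, 131, 131, 131]
t=3: [288, 288, 288, 288, 288, 288, 288, 288, 288, 288, 288, 288]
t=4: [199, 199, 199, 199, 199, 199, 199, 199, 199, 199, 199, 199]
t=5: [308, 308, 308, 308, 308, 308, 308, 308, 308, 308, 308, 308]
t=6: [154, 154, 154, 154, 154, 154, 154, 154, 154, 154, 154, 154]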